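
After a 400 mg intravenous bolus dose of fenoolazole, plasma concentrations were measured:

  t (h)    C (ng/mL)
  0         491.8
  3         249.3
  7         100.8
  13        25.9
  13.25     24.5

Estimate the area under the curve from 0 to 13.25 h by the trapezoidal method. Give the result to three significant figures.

AUC = 2200 ng/mL·h

Trapezoidal AUC_0→13.25:
  [0→3]: (491.8+249.3)/2 × 3 = 1111.65
  [3→7]: (249.3+100.8)/2 × 4 = 700.2
  [7→13]: (100.8+25.9)/2 × 6 = 380.1
  [13→13.25]: (25.9+24.5)/2 × 0.25 = 6.3
  Sum = 2198.25 ng/mL·h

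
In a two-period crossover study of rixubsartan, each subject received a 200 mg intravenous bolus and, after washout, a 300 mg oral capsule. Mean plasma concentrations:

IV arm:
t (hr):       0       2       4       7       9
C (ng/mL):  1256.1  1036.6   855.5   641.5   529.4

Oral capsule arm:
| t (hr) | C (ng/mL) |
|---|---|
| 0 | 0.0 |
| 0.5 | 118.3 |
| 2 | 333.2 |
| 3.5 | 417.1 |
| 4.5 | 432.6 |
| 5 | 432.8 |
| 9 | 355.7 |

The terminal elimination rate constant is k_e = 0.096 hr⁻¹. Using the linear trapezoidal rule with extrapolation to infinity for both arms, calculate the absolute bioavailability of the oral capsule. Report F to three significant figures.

F = 0.348

Trapezoidal AUC_0→9 (IV):
  [0→2]: (1256.1+1036.6)/2 × 2 = 2292.7
  [2→4]: (1036.6+855.5)/2 × 2 = 1892.1
  [4→7]: (855.5+641.5)/2 × 3 = 2245.5
  [7→9]: (641.5+529.4)/2 × 2 = 1170.9
  Sum = 7601.2 ng/mL·hr
IV tail: 529.4/0.096 = 5514.583; AUC_iv,0→∞ = 7601.2 + 5514.583 = 13115.783 ng/mL·hr
Trapezoidal AUC_0→9 (oral capsule):
  [0→0.5]: (0.0+118.3)/2 × 0.5 = 29.575
  [0.5→2]: (118.3+333.2)/2 × 1.5 = 338.625
  [2→3.5]: (333.2+417.1)/2 × 1.5 = 562.725
  [3.5→4.5]: (417.1+432.6)/2 × 1 = 424.85
  [4.5→5]: (432.6+432.8)/2 × 0.5 = 216.35
  [5→9]: (432.8+355.7)/2 × 4 = 1577.0
  Sum = 3149.125 ng/mL·hr
oral capsule tail: 355.7/0.096 = 3705.208; AUC_ev,0→∞ = 3149.125 + 3705.208 = 6854.333 ng/mL·hr
F = (AUC_ev/D_ev)/(AUC_iv/D_iv) = (6854.333/300)/(13115.783/200) = 22.8478/65.578915 = 0.3484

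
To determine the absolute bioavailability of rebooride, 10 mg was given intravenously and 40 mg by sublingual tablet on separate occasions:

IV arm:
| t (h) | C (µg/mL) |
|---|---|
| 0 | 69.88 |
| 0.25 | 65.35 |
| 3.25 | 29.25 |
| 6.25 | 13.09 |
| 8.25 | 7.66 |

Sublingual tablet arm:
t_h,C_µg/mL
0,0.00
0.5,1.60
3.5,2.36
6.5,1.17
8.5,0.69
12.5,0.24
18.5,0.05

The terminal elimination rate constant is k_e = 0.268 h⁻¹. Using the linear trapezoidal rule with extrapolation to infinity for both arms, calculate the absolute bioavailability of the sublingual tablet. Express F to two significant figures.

Trapezoidal AUC_0→8.25 (IV):
  [0→0.25]: (69.88+65.35)/2 × 0.25 = 16.90375
  [0.25→3.25]: (65.35+29.25)/2 × 3 = 141.9
  [3.25→6.25]: (29.25+13.09)/2 × 3 = 63.51
  [6.25→8.25]: (13.09+7.66)/2 × 2 = 20.75
  Sum = 243.06375 µg/mL·h
IV tail: 7.66/0.268 = 28.582; AUC_iv,0→∞ = 243.06375 + 28.582 = 271.64575 µg/mL·h
Trapezoidal AUC_0→18.5 (sublingual tablet):
  [0→0.5]: (0.00+1.60)/2 × 0.5 = 0.4
  [0.5→3.5]: (1.60+2.36)/2 × 3 = 5.94
  [3.5→6.5]: (2.36+1.17)/2 × 3 = 5.295
  [6.5→8.5]: (1.17+0.69)/2 × 2 = 1.86
  [8.5→12.5]: (0.69+0.24)/2 × 4 = 1.86
  [12.5→18.5]: (0.24+0.05)/2 × 6 = 0.87
  Sum = 16.225 µg/mL·h
sublingual tablet tail: 0.05/0.268 = 0.187; AUC_ev,0→∞ = 16.225 + 0.187 = 16.412 µg/mL·h
F = (AUC_ev/D_ev)/(AUC_iv/D_iv) = (16.412/40)/(271.64575/10) = 0.4103/27.164575 = 0.0151

F = 0.015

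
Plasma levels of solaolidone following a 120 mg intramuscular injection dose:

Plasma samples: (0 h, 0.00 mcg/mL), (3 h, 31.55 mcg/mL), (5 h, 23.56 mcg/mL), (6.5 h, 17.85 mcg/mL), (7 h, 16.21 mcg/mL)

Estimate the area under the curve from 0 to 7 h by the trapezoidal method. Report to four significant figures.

AUC = 142.0 mcg/mL·h

Trapezoidal AUC_0→7:
  [0→3]: (0.00+31.55)/2 × 3 = 47.325
  [3→5]: (31.55+23.56)/2 × 2 = 55.11
  [5→6.5]: (23.56+17.85)/2 × 1.5 = 31.0575
  [6.5→7]: (17.85+16.21)/2 × 0.5 = 8.515
  Sum = 142.0075 mcg/mL·h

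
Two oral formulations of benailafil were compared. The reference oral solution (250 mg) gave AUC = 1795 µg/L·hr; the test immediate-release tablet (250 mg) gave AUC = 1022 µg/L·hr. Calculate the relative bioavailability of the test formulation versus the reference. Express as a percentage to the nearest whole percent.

F_rel = (AUC_test/D_test) / (AUC_ref/D_ref)
      = (1022/250) / (1795/250)
      = 4.088 / 7.18 = 0.5694 = 56.94%

F_rel = 57%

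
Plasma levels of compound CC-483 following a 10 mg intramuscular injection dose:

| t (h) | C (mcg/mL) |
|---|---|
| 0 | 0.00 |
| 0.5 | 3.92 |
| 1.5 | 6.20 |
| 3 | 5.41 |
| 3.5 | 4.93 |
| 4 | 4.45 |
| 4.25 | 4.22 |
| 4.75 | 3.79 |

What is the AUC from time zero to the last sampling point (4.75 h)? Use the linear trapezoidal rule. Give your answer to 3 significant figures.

AUC = 22.8 mcg/mL·h

Trapezoidal AUC_0→4.75:
  [0→0.5]: (0.00+3.92)/2 × 0.5 = 0.98
  [0.5→1.5]: (3.92+6.20)/2 × 1 = 5.06
  [1.5→3]: (6.20+5.41)/2 × 1.5 = 8.7075
  [3→3.5]: (5.41+4.93)/2 × 0.5 = 2.585
  [3.5→4]: (4.93+4.45)/2 × 0.5 = 2.345
  [4→4.25]: (4.45+4.22)/2 × 0.25 = 1.08375
  [4.25→4.75]: (4.22+3.79)/2 × 0.5 = 2.0025
  Sum = 22.76375 mcg/mL·h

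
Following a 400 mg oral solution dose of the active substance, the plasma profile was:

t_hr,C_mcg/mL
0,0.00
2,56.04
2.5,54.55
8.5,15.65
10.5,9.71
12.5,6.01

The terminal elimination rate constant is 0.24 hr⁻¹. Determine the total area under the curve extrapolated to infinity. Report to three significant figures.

Trapezoidal AUC_0→12.5:
  [0→2]: (0.00+56.04)/2 × 2 = 56.04
  [2→2.5]: (56.04+54.55)/2 × 0.5 = 27.6475
  [2.5→8.5]: (54.55+15.65)/2 × 6 = 210.6
  [8.5→10.5]: (15.65+9.71)/2 × 2 = 25.36
  [10.5→12.5]: (9.71+6.01)/2 × 2 = 15.72
  Sum = 335.3675 mcg/mL·hr
Extrapolated tail: C_last / k_e = 6.01 / 0.24 = 25.042
AUC_0→∞ = 335.3675 + 25.042 = 360.4095 mcg/mL·hr

AUC = 360 mcg/mL·hr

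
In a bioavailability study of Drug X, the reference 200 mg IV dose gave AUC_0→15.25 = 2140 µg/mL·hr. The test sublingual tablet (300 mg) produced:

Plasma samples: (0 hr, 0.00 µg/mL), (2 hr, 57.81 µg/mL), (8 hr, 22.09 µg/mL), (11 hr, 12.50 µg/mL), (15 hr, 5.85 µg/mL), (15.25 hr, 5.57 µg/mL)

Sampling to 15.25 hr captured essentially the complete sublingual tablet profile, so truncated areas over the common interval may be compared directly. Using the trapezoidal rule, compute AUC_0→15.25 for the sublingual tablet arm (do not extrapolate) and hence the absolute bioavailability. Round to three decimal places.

F = 0.121

Trapezoidal AUC_0→15.25 (sublingual tablet):
  [0→2]: (0.00+57.81)/2 × 2 = 57.81
  [2→8]: (57.81+22.09)/2 × 6 = 239.7
  [8→11]: (22.09+12.50)/2 × 3 = 51.885
  [11→15]: (12.50+5.85)/2 × 4 = 36.7
  [15→15.25]: (5.85+5.57)/2 × 0.25 = 1.4275
  Sum = 387.5225 µg/mL·hr
F = (AUC_ev/D_ev)/(AUC_iv/D_iv) = (387.5225/300)/(2140/200) = 1.29174/10.7 = 0.1207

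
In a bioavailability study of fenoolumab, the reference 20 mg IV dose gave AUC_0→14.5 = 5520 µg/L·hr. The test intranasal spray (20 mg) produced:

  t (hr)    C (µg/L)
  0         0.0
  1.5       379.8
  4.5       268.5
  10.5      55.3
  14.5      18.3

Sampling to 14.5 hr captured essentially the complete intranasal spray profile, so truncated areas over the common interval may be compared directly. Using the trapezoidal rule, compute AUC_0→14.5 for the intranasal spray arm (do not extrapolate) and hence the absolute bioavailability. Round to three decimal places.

Trapezoidal AUC_0→14.5 (intranasal spray):
  [0→1.5]: (0.0+379.8)/2 × 1.5 = 284.85
  [1.5→4.5]: (379.8+268.5)/2 × 3 = 972.45
  [4.5→10.5]: (268.5+55.3)/2 × 6 = 971.4
  [10.5→14.5]: (55.3+18.3)/2 × 4 = 147.2
  Sum = 2375.9 µg/L·hr
F = (AUC_ev/D_ev)/(AUC_iv/D_iv) = (2375.9/20)/(5520/20) = 118.795/276 = 0.4304

F = 0.430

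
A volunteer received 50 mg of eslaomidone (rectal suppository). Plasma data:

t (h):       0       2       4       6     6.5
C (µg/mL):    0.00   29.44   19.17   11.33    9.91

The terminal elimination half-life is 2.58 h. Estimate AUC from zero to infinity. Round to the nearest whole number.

AUC = 151 µg/mL·h

Trapezoidal AUC_0→6.5:
  [0→2]: (0.00+29.44)/2 × 2 = 29.44
  [2→4]: (29.44+19.17)/2 × 2 = 48.61
  [4→6]: (19.17+11.33)/2 × 2 = 30.5
  [6→6.5]: (11.33+9.91)/2 × 0.5 = 5.31
  Sum = 113.86 µg/mL·h
k_e = ln2 / t½ = 0.693147 / 2.58 = 0.2687 h^-1
Extrapolated tail: C_last / k_e = 9.91 / 0.2687 = 36.881
AUC_0→∞ = 113.86 + 36.881 = 150.741 µg/mL·h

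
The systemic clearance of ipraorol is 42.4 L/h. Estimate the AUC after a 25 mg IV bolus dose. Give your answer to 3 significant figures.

AUC_0→∞ = Dose_iv / CL
        = 25 / 42.4 = 0.589623 mg/L·h

AUC = 0.590 mg/L·h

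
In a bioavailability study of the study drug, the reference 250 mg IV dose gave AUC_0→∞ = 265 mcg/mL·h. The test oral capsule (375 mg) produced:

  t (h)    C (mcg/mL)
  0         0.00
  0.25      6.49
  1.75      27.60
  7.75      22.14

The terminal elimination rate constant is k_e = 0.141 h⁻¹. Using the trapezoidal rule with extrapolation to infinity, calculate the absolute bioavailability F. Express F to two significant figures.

Trapezoidal AUC_0→7.75 (oral capsule):
  [0→0.25]: (0.00+6.49)/2 × 0.25 = 0.81125
  [0.25→1.75]: (6.49+27.60)/2 × 1.5 = 25.5675
  [1.75→7.75]: (27.60+22.14)/2 × 6 = 149.22
  Sum = 175.59875 mcg/mL·h
Tail: C_last/k_e = 22.14/0.141 = 157.021
AUC_0→∞ (oral capsule) = 175.59875 + 157.021 = 332.61975 mcg/mL·h
F = (AUC_ev/D_ev)/(AUC_iv/D_iv) = (332.61975/375)/(265/250) = 0.886986/1.06 = 0.8368

F = 0.84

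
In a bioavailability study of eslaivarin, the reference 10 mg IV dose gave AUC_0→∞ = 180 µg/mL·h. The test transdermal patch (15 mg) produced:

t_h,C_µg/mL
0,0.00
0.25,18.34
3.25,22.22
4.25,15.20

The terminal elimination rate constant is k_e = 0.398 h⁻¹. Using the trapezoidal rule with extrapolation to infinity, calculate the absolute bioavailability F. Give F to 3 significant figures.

Trapezoidal AUC_0→4.25 (transdermal patch):
  [0→0.25]: (0.00+18.34)/2 × 0.25 = 2.2925
  [0.25→3.25]: (18.34+22.22)/2 × 3 = 60.84
  [3.25→4.25]: (22.22+15.20)/2 × 1 = 18.71
  Sum = 81.8425 µg/mL·h
Tail: C_last/k_e = 15.20/0.398 = 38.191
AUC_0→∞ (transdermal patch) = 81.8425 + 38.191 = 120.0335 µg/mL·h
F = (AUC_ev/D_ev)/(AUC_iv/D_iv) = (120.0335/15)/(180/10) = 8.00223/18 = 0.4446

F = 0.445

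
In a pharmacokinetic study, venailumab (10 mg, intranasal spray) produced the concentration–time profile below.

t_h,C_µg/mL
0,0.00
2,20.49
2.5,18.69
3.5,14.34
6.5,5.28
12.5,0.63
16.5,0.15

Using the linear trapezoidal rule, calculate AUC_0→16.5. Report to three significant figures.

AUC = 95.5 µg/mL·h

Trapezoidal AUC_0→16.5:
  [0→2]: (0.00+20.49)/2 × 2 = 20.49
  [2→2.5]: (20.49+18.69)/2 × 0.5 = 9.795
  [2.5→3.5]: (18.69+14.34)/2 × 1 = 16.515
  [3.5→6.5]: (14.34+5.28)/2 × 3 = 29.43
  [6.5→12.5]: (5.28+0.63)/2 × 6 = 17.73
  [12.5→16.5]: (0.63+0.15)/2 × 4 = 1.56
  Sum = 95.52 µg/mL·h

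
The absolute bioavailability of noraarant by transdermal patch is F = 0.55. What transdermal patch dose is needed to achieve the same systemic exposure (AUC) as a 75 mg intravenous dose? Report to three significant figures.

For equal systemic exposure: F × D_ev = D_iv
D_ev = D_iv / F = 75 / 0.55 = 136.364 mg

D_transdermal = 136 mg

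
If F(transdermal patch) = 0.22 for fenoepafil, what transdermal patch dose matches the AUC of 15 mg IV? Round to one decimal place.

D_transdermal = 68.2 mg

For equal systemic exposure: F × D_ev = D_iv
D_ev = D_iv / F = 15 / 0.22 = 68.1818 mg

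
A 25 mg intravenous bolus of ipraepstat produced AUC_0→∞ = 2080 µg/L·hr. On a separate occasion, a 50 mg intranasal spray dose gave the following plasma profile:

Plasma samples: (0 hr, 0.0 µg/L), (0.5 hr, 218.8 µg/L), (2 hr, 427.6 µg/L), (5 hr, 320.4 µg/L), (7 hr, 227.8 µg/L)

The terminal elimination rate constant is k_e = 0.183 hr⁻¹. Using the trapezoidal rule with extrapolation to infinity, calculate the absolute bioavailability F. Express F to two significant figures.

Trapezoidal AUC_0→7 (intranasal spray):
  [0→0.5]: (0.0+218.8)/2 × 0.5 = 54.7
  [0.5→2]: (218.8+427.6)/2 × 1.5 = 484.8
  [2→5]: (427.6+320.4)/2 × 3 = 1122.0
  [5→7]: (320.4+227.8)/2 × 2 = 548.2
  Sum = 2209.7 µg/L·hr
Tail: C_last/k_e = 227.8/0.183 = 1244.809
AUC_0→∞ (intranasal spray) = 2209.7 + 1244.809 = 3454.509 µg/L·hr
F = (AUC_ev/D_ev)/(AUC_iv/D_iv) = (3454.509/50)/(2080/25) = 69.09018/83.2 = 0.8304

F = 0.83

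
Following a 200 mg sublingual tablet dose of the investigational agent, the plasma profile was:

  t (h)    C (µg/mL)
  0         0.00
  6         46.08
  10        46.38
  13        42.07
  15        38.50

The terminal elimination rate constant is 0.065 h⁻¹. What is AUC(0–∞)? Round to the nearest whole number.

Trapezoidal AUC_0→15:
  [0→6]: (0.00+46.08)/2 × 6 = 138.24
  [6→10]: (46.08+46.38)/2 × 4 = 184.92
  [10→13]: (46.38+42.07)/2 × 3 = 132.675
  [13→15]: (42.07+38.50)/2 × 2 = 80.57
  Sum = 536.405 µg/mL·h
Extrapolated tail: C_last / k_e = 38.50 / 0.065 = 592.308
AUC_0→∞ = 536.405 + 592.308 = 1128.713 µg/mL·h

AUC = 1129 µg/mL·h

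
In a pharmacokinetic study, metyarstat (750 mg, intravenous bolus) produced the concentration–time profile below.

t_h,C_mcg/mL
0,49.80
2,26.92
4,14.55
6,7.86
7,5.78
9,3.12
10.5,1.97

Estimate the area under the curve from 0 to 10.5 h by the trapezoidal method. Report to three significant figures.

AUC = 160 mcg/mL·h

Trapezoidal AUC_0→10.5:
  [0→2]: (49.80+26.92)/2 × 2 = 76.72
  [2→4]: (26.92+14.55)/2 × 2 = 41.47
  [4→6]: (14.55+7.86)/2 × 2 = 22.41
  [6→7]: (7.86+5.78)/2 × 1 = 6.82
  [7→9]: (5.78+3.12)/2 × 2 = 8.9
  [9→10.5]: (3.12+1.97)/2 × 1.5 = 3.8175
  Sum = 160.1375 mcg/mL·h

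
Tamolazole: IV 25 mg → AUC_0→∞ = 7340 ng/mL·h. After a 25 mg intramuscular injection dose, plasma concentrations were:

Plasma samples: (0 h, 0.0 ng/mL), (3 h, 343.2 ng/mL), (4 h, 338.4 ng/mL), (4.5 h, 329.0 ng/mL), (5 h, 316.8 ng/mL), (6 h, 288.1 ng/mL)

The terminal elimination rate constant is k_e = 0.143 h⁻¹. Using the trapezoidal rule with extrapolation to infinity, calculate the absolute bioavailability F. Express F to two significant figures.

Trapezoidal AUC_0→6 (intramuscular injection):
  [0→3]: (0.0+343.2)/2 × 3 = 514.8
  [3→4]: (343.2+338.4)/2 × 1 = 340.8
  [4→4.5]: (338.4+329.0)/2 × 0.5 = 166.85
  [4.5→5]: (329.0+316.8)/2 × 0.5 = 161.45
  [5→6]: (316.8+288.1)/2 × 1 = 302.45
  Sum = 1486.35 ng/mL·h
Tail: C_last/k_e = 288.1/0.143 = 2014.685
AUC_0→∞ (intramuscular injection) = 1486.35 + 2014.685 = 3501.035 ng/mL·h
F = (AUC_ev/D_ev)/(AUC_iv/D_iv) = (3501.035/25)/(7340/25) = 140.0414/293.6 = 0.4770

F = 0.48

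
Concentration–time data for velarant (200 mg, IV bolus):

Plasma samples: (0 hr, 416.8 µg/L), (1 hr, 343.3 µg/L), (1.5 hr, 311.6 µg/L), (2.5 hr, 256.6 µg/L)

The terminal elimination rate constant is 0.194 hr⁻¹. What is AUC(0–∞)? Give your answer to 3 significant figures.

Trapezoidal AUC_0→2.5:
  [0→1]: (416.8+343.3)/2 × 1 = 380.05
  [1→1.5]: (343.3+311.6)/2 × 0.5 = 163.725
  [1.5→2.5]: (311.6+256.6)/2 × 1 = 284.1
  Sum = 827.875 µg/L·hr
Extrapolated tail: C_last / k_e = 256.6 / 0.194 = 1322.680
AUC_0→∞ = 827.875 + 1322.680 = 2150.555 µg/L·hr

AUC = 2150 µg/L·hr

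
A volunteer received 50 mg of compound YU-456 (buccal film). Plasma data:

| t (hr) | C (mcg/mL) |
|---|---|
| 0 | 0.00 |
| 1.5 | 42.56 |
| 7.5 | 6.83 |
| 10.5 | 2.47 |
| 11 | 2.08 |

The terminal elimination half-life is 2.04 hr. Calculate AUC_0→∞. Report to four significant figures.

Trapezoidal AUC_0→11:
  [0→1.5]: (0.00+42.56)/2 × 1.5 = 31.92
  [1.5→7.5]: (42.56+6.83)/2 × 6 = 148.17
  [7.5→10.5]: (6.83+2.47)/2 × 3 = 13.95
  [10.5→11]: (2.47+2.08)/2 × 0.5 = 1.1375
  Sum = 195.1775 mcg/mL·hr
k_e = ln2 / t½ = 0.693147 / 2.04 = 0.3398 hr^-1
Extrapolated tail: C_last / k_e = 2.08 / 0.3398 = 6.121
AUC_0→∞ = 195.1775 + 6.121 = 201.2985 mcg/mL·hr

AUC = 201.3 mcg/mL·hr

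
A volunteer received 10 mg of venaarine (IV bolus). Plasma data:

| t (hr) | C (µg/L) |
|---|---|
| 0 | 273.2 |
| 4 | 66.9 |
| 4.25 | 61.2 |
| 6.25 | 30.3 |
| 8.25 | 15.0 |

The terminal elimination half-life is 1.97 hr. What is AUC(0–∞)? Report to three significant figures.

Trapezoidal AUC_0→8.25:
  [0→4]: (273.2+66.9)/2 × 4 = 680.2
  [4→4.25]: (66.9+61.2)/2 × 0.25 = 16.0125
  [4.25→6.25]: (61.2+30.3)/2 × 2 = 91.5
  [6.25→8.25]: (30.3+15.0)/2 × 2 = 45.3
  Sum = 833.0125 µg/L·hr
k_e = ln2 / t½ = 0.693147 / 1.97 = 0.3519 hr^-1
Extrapolated tail: C_last / k_e = 15.0 / 0.3519 = 42.626
AUC_0→∞ = 833.0125 + 42.626 = 875.6385 µg/L·hr

AUC = 876 µg/L·hr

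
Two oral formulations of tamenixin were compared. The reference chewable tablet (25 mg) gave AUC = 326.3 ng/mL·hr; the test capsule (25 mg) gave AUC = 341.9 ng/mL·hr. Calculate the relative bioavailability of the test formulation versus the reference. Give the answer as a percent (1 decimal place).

F_rel = 104.8%

F_rel = (AUC_test/D_test) / (AUC_ref/D_ref)
      = (341.9/25) / (326.3/25)
      = 13.676 / 13.052 = 1.0478 = 104.78%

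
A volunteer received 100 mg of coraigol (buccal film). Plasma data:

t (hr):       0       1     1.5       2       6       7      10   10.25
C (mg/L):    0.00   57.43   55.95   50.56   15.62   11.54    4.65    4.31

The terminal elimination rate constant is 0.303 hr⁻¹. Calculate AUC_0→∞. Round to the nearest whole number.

AUC = 269 mg/L·hr

Trapezoidal AUC_0→10.25:
  [0→1]: (0.00+57.43)/2 × 1 = 28.715
  [1→1.5]: (57.43+55.95)/2 × 0.5 = 28.345
  [1.5→2]: (55.95+50.56)/2 × 0.5 = 26.6275
  [2→6]: (50.56+15.62)/2 × 4 = 132.36
  [6→7]: (15.62+11.54)/2 × 1 = 13.58
  [7→10]: (11.54+4.65)/2 × 3 = 24.285
  [10→10.25]: (4.65+4.31)/2 × 0.25 = 1.12
  Sum = 255.0325 mg/L·hr
Extrapolated tail: C_last / k_e = 4.31 / 0.303 = 14.224
AUC_0→∞ = 255.0325 + 14.224 = 269.2565 mg/L·hr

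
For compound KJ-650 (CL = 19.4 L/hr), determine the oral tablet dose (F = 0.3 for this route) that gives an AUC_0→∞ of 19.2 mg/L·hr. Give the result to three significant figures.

Dose = CL × AUC_0→∞ / F
     = 19.4 × 19.2 / 0.3 = 1241.6 mg

Dose = 1240 mg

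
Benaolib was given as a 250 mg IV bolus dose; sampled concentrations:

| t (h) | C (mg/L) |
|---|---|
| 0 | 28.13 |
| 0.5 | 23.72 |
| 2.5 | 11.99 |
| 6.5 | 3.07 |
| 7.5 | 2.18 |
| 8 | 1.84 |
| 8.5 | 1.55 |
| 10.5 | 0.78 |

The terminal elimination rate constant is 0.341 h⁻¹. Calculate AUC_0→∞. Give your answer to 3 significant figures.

AUC = 87.9 mg/L·h

Trapezoidal AUC_0→10.5:
  [0→0.5]: (28.13+23.72)/2 × 0.5 = 12.9625
  [0.5→2.5]: (23.72+11.99)/2 × 2 = 35.71
  [2.5→6.5]: (11.99+3.07)/2 × 4 = 30.12
  [6.5→7.5]: (3.07+2.18)/2 × 1 = 2.625
  [7.5→8]: (2.18+1.84)/2 × 0.5 = 1.005
  [8→8.5]: (1.84+1.55)/2 × 0.5 = 0.8475
  [8.5→10.5]: (1.55+0.78)/2 × 2 = 2.33
  Sum = 85.6 mg/L·h
Extrapolated tail: C_last / k_e = 0.78 / 0.341 = 2.287
AUC_0→∞ = 85.6 + 2.287 = 87.887 mg/L·h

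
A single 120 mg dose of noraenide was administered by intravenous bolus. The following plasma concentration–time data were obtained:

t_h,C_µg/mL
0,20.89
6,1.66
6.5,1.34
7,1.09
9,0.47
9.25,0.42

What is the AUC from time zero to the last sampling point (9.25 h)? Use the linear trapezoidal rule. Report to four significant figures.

Trapezoidal AUC_0→9.25:
  [0→6]: (20.89+1.66)/2 × 6 = 67.65
  [6→6.5]: (1.66+1.34)/2 × 0.5 = 0.75
  [6.5→7]: (1.34+1.09)/2 × 0.5 = 0.6075
  [7→9]: (1.09+0.47)/2 × 2 = 1.56
  [9→9.25]: (0.47+0.42)/2 × 0.25 = 0.11125
  Sum = 70.67875 µg/mL·h

AUC = 70.68 µg/mL·h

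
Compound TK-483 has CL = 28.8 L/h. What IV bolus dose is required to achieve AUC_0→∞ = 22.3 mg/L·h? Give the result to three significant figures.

Dose_iv = CL × AUC_0→∞
     = 28.8 × 22.3 = 642.24 mg

Dose = 642 mg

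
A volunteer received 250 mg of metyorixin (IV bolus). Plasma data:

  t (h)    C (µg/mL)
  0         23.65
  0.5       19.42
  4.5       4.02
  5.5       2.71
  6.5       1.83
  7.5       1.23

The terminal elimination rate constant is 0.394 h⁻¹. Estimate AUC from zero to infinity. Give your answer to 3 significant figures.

Trapezoidal AUC_0→7.5:
  [0→0.5]: (23.65+19.42)/2 × 0.5 = 10.7675
  [0.5→4.5]: (19.42+4.02)/2 × 4 = 46.88
  [4.5→5.5]: (4.02+2.71)/2 × 1 = 3.365
  [5.5→6.5]: (2.71+1.83)/2 × 1 = 2.27
  [6.5→7.5]: (1.83+1.23)/2 × 1 = 1.53
  Sum = 64.8125 µg/mL·h
Extrapolated tail: C_last / k_e = 1.23 / 0.394 = 3.122
AUC_0→∞ = 64.8125 + 3.122 = 67.9345 µg/mL·h

AUC = 67.9 µg/mL·h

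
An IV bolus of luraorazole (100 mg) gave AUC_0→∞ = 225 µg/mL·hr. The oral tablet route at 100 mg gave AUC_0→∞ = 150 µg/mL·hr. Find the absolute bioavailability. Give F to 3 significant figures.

F = 0.667

F = (AUC_ev / D_ev) / (AUC_iv / D_iv)
  = (150/100) / (225/100)
  = 1.5 / 2.25 = 0.6667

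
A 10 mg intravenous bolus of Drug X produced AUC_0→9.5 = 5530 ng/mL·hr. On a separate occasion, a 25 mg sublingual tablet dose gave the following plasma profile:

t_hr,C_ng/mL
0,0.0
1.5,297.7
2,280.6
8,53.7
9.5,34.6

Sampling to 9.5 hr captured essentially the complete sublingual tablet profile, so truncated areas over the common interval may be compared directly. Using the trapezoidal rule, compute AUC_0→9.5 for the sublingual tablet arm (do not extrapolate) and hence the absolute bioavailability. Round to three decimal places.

F = 0.104

Trapezoidal AUC_0→9.5 (sublingual tablet):
  [0→1.5]: (0.0+297.7)/2 × 1.5 = 223.275
  [1.5→2]: (297.7+280.6)/2 × 0.5 = 144.575
  [2→8]: (280.6+53.7)/2 × 6 = 1002.9
  [8→9.5]: (53.7+34.6)/2 × 1.5 = 66.225
  Sum = 1436.975 ng/mL·hr
F = (AUC_ev/D_ev)/(AUC_iv/D_iv) = (1436.975/25)/(5530/10) = 57.479/553 = 0.1039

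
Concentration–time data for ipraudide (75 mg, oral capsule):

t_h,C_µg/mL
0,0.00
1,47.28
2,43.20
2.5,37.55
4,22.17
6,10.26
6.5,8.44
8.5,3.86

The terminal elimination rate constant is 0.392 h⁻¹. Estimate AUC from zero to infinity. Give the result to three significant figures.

Trapezoidal AUC_0→8.5:
  [0→1]: (0.00+47.28)/2 × 1 = 23.64
  [1→2]: (47.28+43.20)/2 × 1 = 45.24
  [2→2.5]: (43.20+37.55)/2 × 0.5 = 20.1875
  [2.5→4]: (37.55+22.17)/2 × 1.5 = 44.79
  [4→6]: (22.17+10.26)/2 × 2 = 32.43
  [6→6.5]: (10.26+8.44)/2 × 0.5 = 4.675
  [6.5→8.5]: (8.44+3.86)/2 × 2 = 12.3
  Sum = 183.2625 µg/mL·h
Extrapolated tail: C_last / k_e = 3.86 / 0.392 = 9.847
AUC_0→∞ = 183.2625 + 9.847 = 193.1095 µg/mL·h

AUC = 193 µg/mL·h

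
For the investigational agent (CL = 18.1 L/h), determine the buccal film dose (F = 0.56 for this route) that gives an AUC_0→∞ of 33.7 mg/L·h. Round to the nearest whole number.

Dose = CL × AUC_0→∞ / F
     = 18.1 × 33.7 / 0.56 = 1089.23 mg

Dose = 1089 mg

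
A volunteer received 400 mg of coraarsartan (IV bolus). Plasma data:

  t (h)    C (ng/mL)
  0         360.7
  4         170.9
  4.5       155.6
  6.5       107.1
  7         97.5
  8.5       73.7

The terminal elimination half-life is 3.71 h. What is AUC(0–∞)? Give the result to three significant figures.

Trapezoidal AUC_0→8.5:
  [0→4]: (360.7+170.9)/2 × 4 = 1063.2
  [4→4.5]: (170.9+155.6)/2 × 0.5 = 81.625
  [4.5→6.5]: (155.6+107.1)/2 × 2 = 262.7
  [6.5→7]: (107.1+97.5)/2 × 0.5 = 51.15
  [7→8.5]: (97.5+73.7)/2 × 1.5 = 128.4
  Sum = 1587.075 ng/mL·h
k_e = ln2 / t½ = 0.693147 / 3.71 = 0.1868 h^-1
Extrapolated tail: C_last / k_e = 73.7 / 0.1868 = 394.540
AUC_0→∞ = 1587.075 + 394.540 = 1981.615 ng/mL·h

AUC = 1980 ng/mL·h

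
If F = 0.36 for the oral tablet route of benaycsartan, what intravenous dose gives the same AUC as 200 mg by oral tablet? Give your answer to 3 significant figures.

D_iv = 72.0 mg

Systemic exposure from an extravascular dose = F × D_ev, so the equivalent IV dose is F × D_ev.
D_iv = F × D_ev = 0.36 × 200 = 72 mg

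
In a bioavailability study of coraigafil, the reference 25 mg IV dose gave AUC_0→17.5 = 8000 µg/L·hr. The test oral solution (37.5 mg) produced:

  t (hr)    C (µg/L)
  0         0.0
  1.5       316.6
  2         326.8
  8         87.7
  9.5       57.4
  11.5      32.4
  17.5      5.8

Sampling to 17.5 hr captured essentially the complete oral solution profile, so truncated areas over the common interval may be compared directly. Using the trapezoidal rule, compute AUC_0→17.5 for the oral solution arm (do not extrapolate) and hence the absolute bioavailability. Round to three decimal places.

Trapezoidal AUC_0→17.5 (oral solution):
  [0→1.5]: (0.0+316.6)/2 × 1.5 = 237.45
  [1.5→2]: (316.6+326.8)/2 × 0.5 = 160.85
  [2→8]: (326.8+87.7)/2 × 6 = 1243.5
  [8→9.5]: (87.7+57.4)/2 × 1.5 = 108.825
  [9.5→11.5]: (57.4+32.4)/2 × 2 = 89.8
  [11.5→17.5]: (32.4+5.8)/2 × 6 = 114.6
  Sum = 1955.025 µg/L·hr
F = (AUC_ev/D_ev)/(AUC_iv/D_iv) = (1955.025/37.5)/(8000/25) = 52.134/320 = 0.1629

F = 0.163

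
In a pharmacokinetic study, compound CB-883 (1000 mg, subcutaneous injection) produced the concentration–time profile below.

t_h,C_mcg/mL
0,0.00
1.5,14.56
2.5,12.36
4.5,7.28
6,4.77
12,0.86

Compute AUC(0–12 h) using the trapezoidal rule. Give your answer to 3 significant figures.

AUC = 69.9 mcg/mL·h

Trapezoidal AUC_0→12:
  [0→1.5]: (0.00+14.56)/2 × 1.5 = 10.92
  [1.5→2.5]: (14.56+12.36)/2 × 1 = 13.46
  [2.5→4.5]: (12.36+7.28)/2 × 2 = 19.64
  [4.5→6]: (7.28+4.77)/2 × 1.5 = 9.0375
  [6→12]: (4.77+0.86)/2 × 6 = 16.89
  Sum = 69.9475 mcg/mL·h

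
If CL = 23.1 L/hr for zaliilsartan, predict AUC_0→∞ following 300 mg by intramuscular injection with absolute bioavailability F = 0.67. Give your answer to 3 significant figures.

AUC_0→∞ = F × Dose / CL
        = 0.67 × 300 / 23.1 = 8.7013 mg/L·hr

AUC = 8.70 mg/L·hr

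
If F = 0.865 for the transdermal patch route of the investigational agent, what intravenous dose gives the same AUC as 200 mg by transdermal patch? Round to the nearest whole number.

Systemic exposure from an extravascular dose = F × D_ev, so the equivalent IV dose is F × D_ev.
D_iv = F × D_ev = 0.865 × 200 = 173 mg

D_iv = 173 mg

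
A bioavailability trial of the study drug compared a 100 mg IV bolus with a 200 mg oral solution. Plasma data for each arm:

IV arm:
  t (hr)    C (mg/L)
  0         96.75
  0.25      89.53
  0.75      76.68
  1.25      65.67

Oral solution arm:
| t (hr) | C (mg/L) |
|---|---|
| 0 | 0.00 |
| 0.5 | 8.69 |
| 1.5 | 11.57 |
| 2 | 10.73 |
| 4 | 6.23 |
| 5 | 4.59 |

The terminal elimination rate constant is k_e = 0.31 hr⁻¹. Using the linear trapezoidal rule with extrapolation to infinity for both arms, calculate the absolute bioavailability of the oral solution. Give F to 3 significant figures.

Trapezoidal AUC_0→1.25 (IV):
  [0→0.25]: (96.75+89.53)/2 × 0.25 = 23.285
  [0.25→0.75]: (89.53+76.68)/2 × 0.5 = 41.5525
  [0.75→1.25]: (76.68+65.67)/2 × 0.5 = 35.5875
  Sum = 100.425 mg/L·hr
IV tail: 65.67/0.31 = 211.839; AUC_iv,0→∞ = 100.425 + 211.839 = 312.264 mg/L·hr
Trapezoidal AUC_0→5 (oral solution):
  [0→0.5]: (0.00+8.69)/2 × 0.5 = 2.1725
  [0.5→1.5]: (8.69+11.57)/2 × 1 = 10.13
  [1.5→2]: (11.57+10.73)/2 × 0.5 = 5.575
  [2→4]: (10.73+6.23)/2 × 2 = 16.96
  [4→5]: (6.23+4.59)/2 × 1 = 5.41
  Sum = 40.2475 mg/L·hr
oral solution tail: 4.59/0.31 = 14.806; AUC_ev,0→∞ = 40.2475 + 14.806 = 55.0535 mg/L·hr
F = (AUC_ev/D_ev)/(AUC_iv/D_iv) = (55.0535/200)/(312.264/100) = 0.2752675/3.12264 = 0.0882

F = 0.0882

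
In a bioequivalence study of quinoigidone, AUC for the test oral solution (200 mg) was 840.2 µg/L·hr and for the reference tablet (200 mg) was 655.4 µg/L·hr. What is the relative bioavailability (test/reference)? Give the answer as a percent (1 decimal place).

F_rel = (AUC_test/D_test) / (AUC_ref/D_ref)
      = (840.2/200) / (655.4/200)
      = 4.201 / 3.277 = 1.2820 = 128.20%

F_rel = 128.2%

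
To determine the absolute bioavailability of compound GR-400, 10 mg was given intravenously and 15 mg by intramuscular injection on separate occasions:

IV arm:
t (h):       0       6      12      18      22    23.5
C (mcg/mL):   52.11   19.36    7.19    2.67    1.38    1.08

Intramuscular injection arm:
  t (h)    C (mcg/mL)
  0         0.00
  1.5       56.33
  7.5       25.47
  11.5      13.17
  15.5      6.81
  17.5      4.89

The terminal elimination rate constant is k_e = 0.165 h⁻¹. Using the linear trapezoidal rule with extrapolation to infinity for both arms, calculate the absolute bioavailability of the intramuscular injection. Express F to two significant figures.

F = 0.87

Trapezoidal AUC_0→23.5 (IV):
  [0→6]: (52.11+19.36)/2 × 6 = 214.41
  [6→12]: (19.36+7.19)/2 × 6 = 79.65
  [12→18]: (7.19+2.67)/2 × 6 = 29.58
  [18→22]: (2.67+1.38)/2 × 4 = 8.1
  [22→23.5]: (1.38+1.08)/2 × 1.5 = 1.845
  Sum = 333.585 mcg/mL·h
IV tail: 1.08/0.165 = 6.545; AUC_iv,0→∞ = 333.585 + 6.545 = 340.13 mcg/mL·h
Trapezoidal AUC_0→17.5 (intramuscular injection):
  [0→1.5]: (0.00+56.33)/2 × 1.5 = 42.2475
  [1.5→7.5]: (56.33+25.47)/2 × 6 = 245.4
  [7.5→11.5]: (25.47+13.17)/2 × 4 = 77.28
  [11.5→15.5]: (13.17+6.81)/2 × 4 = 39.96
  [15.5→17.5]: (6.81+4.89)/2 × 2 = 11.7
  Sum = 416.5875 mcg/mL·h
intramuscular injection tail: 4.89/0.165 = 29.636; AUC_ev,0→∞ = 416.5875 + 29.636 = 446.2235 mcg/mL·h
F = (AUC_ev/D_ev)/(AUC_iv/D_iv) = (446.2235/15)/(340.13/10) = 29.7482/34.013 = 0.8746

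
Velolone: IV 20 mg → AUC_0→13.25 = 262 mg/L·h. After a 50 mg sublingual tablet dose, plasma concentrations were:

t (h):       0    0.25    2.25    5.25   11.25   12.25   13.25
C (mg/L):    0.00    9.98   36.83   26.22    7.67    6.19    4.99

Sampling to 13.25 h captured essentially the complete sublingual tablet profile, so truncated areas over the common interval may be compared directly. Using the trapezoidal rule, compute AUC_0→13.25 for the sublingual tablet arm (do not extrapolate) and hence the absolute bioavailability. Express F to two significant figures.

Trapezoidal AUC_0→13.25 (sublingual tablet):
  [0→0.25]: (0.00+9.98)/2 × 0.25 = 1.2475
  [0.25→2.25]: (9.98+36.83)/2 × 2 = 46.81
  [2.25→5.25]: (36.83+26.22)/2 × 3 = 94.575
  [5.25→11.25]: (26.22+7.67)/2 × 6 = 101.67
  [11.25→12.25]: (7.67+6.19)/2 × 1 = 6.93
  [12.25→13.25]: (6.19+4.99)/2 × 1 = 5.59
  Sum = 256.8225 mg/L·h
F = (AUC_ev/D_ev)/(AUC_iv/D_iv) = (256.8225/50)/(262/20) = 5.13645/13.1 = 0.3921

F = 0.39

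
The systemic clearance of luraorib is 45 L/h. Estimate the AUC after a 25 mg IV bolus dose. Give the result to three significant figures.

AUC = 0.556 mg/L·h

AUC_0→∞ = Dose_iv / CL
        = 25 / 45 = 0.555556 mg/L·h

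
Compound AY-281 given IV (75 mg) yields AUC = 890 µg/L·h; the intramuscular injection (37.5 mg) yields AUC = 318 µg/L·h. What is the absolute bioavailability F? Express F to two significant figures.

F = 0.71

F = (AUC_ev / D_ev) / (AUC_iv / D_iv)
  = (318/37.5) / (890/75)
  = 8.48 / 11.8667 = 0.7146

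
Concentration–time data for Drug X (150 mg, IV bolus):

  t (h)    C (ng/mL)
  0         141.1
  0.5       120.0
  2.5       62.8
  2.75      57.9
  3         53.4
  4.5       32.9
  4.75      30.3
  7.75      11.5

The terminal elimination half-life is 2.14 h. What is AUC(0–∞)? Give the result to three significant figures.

AUC = 448 ng/mL·h

Trapezoidal AUC_0→7.75:
  [0→0.5]: (141.1+120.0)/2 × 0.5 = 65.275
  [0.5→2.5]: (120.0+62.8)/2 × 2 = 182.8
  [2.5→2.75]: (62.8+57.9)/2 × 0.25 = 15.0875
  [2.75→3]: (57.9+53.4)/2 × 0.25 = 13.9125
  [3→4.5]: (53.4+32.9)/2 × 1.5 = 64.725
  [4.5→4.75]: (32.9+30.3)/2 × 0.25 = 7.9
  [4.75→7.75]: (30.3+11.5)/2 × 3 = 62.7
  Sum = 412.4 ng/mL·h
k_e = ln2 / t½ = 0.693147 / 2.14 = 0.3239 h^-1
Extrapolated tail: C_last / k_e = 11.5 / 0.3239 = 35.505
AUC_0→∞ = 412.4 + 35.505 = 447.905 ng/mL·h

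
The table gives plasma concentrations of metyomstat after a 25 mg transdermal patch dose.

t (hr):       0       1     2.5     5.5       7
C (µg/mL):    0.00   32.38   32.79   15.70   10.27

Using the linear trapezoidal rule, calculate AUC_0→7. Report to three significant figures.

Trapezoidal AUC_0→7:
  [0→1]: (0.00+32.38)/2 × 1 = 16.19
  [1→2.5]: (32.38+32.79)/2 × 1.5 = 48.8775
  [2.5→5.5]: (32.79+15.70)/2 × 3 = 72.735
  [5.5→7]: (15.70+10.27)/2 × 1.5 = 19.4775
  Sum = 157.28 µg/mL·hr

AUC = 157 µg/mL·hr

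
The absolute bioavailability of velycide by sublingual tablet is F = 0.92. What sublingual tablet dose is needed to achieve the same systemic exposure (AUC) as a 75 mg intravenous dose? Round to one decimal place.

For equal systemic exposure: F × D_ev = D_iv
D_ev = D_iv / F = 75 / 0.92 = 81.5217 mg

D_sublingual = 81.5 mg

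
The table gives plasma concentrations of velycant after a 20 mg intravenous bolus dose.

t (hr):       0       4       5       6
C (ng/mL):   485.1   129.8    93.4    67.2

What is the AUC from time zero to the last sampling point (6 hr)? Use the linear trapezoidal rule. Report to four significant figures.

Trapezoidal AUC_0→6:
  [0→4]: (485.1+129.8)/2 × 4 = 1229.8
  [4→5]: (129.8+93.4)/2 × 1 = 111.6
  [5→6]: (93.4+67.2)/2 × 1 = 80.3
  Sum = 1421.7 ng/mL·hr

AUC = 1422 ng/mL·hr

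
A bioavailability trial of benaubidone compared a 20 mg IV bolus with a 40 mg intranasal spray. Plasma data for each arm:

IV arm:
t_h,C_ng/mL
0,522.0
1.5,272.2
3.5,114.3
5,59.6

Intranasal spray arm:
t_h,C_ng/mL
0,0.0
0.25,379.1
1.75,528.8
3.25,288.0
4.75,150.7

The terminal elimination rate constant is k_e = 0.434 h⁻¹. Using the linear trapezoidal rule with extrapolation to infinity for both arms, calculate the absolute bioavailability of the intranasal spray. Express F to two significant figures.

F = 0.81

Trapezoidal AUC_0→5 (IV):
  [0→1.5]: (522.0+272.2)/2 × 1.5 = 595.65
  [1.5→3.5]: (272.2+114.3)/2 × 2 = 386.5
  [3.5→5]: (114.3+59.6)/2 × 1.5 = 130.425
  Sum = 1112.575 ng/mL·h
IV tail: 59.6/0.434 = 137.327; AUC_iv,0→∞ = 1112.575 + 137.327 = 1249.902 ng/mL·h
Trapezoidal AUC_0→4.75 (intranasal spray):
  [0→0.25]: (0.0+379.1)/2 × 0.25 = 47.3875
  [0.25→1.75]: (379.1+528.8)/2 × 1.5 = 680.925
  [1.75→3.25]: (528.8+288.0)/2 × 1.5 = 612.6
  [3.25→4.75]: (288.0+150.7)/2 × 1.5 = 329.025
  Sum = 1669.9375 ng/mL·h
intranasal spray tail: 150.7/0.434 = 347.235; AUC_ev,0→∞ = 1669.9375 + 347.235 = 2017.1725 ng/mL·h
F = (AUC_ev/D_ev)/(AUC_iv/D_iv) = (2017.1725/40)/(1249.902/20) = 50.4293/62.4951 = 0.8069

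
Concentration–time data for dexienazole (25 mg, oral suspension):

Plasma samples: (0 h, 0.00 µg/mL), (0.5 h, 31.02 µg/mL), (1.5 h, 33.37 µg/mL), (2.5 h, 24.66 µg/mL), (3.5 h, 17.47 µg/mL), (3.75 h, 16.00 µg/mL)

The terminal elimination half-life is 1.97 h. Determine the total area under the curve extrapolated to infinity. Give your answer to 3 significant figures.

AUC = 140 µg/mL·h

Trapezoidal AUC_0→3.75:
  [0→0.5]: (0.00+31.02)/2 × 0.5 = 7.755
  [0.5→1.5]: (31.02+33.37)/2 × 1 = 32.195
  [1.5→2.5]: (33.37+24.66)/2 × 1 = 29.015
  [2.5→3.5]: (24.66+17.47)/2 × 1 = 21.065
  [3.5→3.75]: (17.47+16.00)/2 × 0.25 = 4.18375
  Sum = 94.21375 µg/mL·h
k_e = ln2 / t½ = 0.693147 / 1.97 = 0.3519 h^-1
Extrapolated tail: C_last / k_e = 16.00 / 0.3519 = 45.467
AUC_0→∞ = 94.21375 + 45.467 = 139.68075 µg/mL·h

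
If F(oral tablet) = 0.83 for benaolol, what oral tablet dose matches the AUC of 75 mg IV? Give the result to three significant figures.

For equal systemic exposure: F × D_ev = D_iv
D_ev = D_iv / F = 75 / 0.83 = 90.3614 mg

D_oral = 90.4 mg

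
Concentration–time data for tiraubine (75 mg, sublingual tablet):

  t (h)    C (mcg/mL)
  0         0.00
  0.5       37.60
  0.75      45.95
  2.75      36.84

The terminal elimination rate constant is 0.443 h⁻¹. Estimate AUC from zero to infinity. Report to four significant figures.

AUC = 185.8 mcg/mL·h

Trapezoidal AUC_0→2.75:
  [0→0.5]: (0.00+37.60)/2 × 0.5 = 9.4
  [0.5→0.75]: (37.60+45.95)/2 × 0.25 = 10.44375
  [0.75→2.75]: (45.95+36.84)/2 × 2 = 82.79
  Sum = 102.63375 mcg/mL·h
Extrapolated tail: C_last / k_e = 36.84 / 0.443 = 83.160
AUC_0→∞ = 102.63375 + 83.160 = 185.79375 mcg/mL·h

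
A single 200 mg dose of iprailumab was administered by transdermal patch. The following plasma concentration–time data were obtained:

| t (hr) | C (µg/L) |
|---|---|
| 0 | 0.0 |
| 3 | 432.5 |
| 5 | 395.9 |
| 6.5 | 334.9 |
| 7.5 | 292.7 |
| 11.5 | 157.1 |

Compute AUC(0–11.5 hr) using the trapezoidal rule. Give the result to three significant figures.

AUC = 3240 µg/L·hr

Trapezoidal AUC_0→11.5:
  [0→3]: (0.0+432.5)/2 × 3 = 648.75
  [3→5]: (432.5+395.9)/2 × 2 = 828.4
  [5→6.5]: (395.9+334.9)/2 × 1.5 = 548.1
  [6.5→7.5]: (334.9+292.7)/2 × 1 = 313.8
  [7.5→11.5]: (292.7+157.1)/2 × 4 = 899.6
  Sum = 3238.65 µg/L·hr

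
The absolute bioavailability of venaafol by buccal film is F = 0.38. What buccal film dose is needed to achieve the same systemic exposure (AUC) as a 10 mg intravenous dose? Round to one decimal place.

For equal systemic exposure: F × D_ev = D_iv
D_ev = D_iv / F = 10 / 0.38 = 26.3158 mg

D_buccal = 26.3 mg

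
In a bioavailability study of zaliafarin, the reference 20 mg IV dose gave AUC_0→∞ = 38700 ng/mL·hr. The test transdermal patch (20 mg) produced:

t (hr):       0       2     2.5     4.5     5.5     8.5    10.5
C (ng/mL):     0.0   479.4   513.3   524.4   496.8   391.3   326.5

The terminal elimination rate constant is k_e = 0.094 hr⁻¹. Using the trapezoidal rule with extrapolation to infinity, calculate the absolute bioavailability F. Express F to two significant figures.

F = 0.20

Trapezoidal AUC_0→10.5 (transdermal patch):
  [0→2]: (0.0+479.4)/2 × 2 = 479.4
  [2→2.5]: (479.4+513.3)/2 × 0.5 = 248.175
  [2.5→4.5]: (513.3+524.4)/2 × 2 = 1037.7
  [4.5→5.5]: (524.4+496.8)/2 × 1 = 510.6
  [5.5→8.5]: (496.8+391.3)/2 × 3 = 1332.15
  [8.5→10.5]: (391.3+326.5)/2 × 2 = 717.8
  Sum = 4325.825 ng/mL·hr
Tail: C_last/k_e = 326.5/0.094 = 3473.404
AUC_0→∞ (transdermal patch) = 4325.825 + 3473.404 = 7799.229 ng/mL·hr
F = (AUC_ev/D_ev)/(AUC_iv/D_iv) = (7799.229/20)/(38700/20) = 389.96145/1935 = 0.2015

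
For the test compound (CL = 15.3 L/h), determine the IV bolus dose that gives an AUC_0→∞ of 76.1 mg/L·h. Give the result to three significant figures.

Dose_iv = CL × AUC_0→∞
     = 15.3 × 76.1 = 1164.33 mg

Dose = 1160 mg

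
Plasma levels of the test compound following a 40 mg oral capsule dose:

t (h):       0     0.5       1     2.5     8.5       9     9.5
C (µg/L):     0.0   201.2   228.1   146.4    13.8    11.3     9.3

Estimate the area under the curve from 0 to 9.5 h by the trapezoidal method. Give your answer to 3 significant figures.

Trapezoidal AUC_0→9.5:
  [0→0.5]: (0.0+201.2)/2 × 0.5 = 50.3
  [0.5→1]: (201.2+228.1)/2 × 0.5 = 107.325
  [1→2.5]: (228.1+146.4)/2 × 1.5 = 280.875
  [2.5→8.5]: (146.4+13.8)/2 × 6 = 480.6
  [8.5→9]: (13.8+11.3)/2 × 0.5 = 6.275
  [9→9.5]: (11.3+9.3)/2 × 0.5 = 5.15
  Sum = 930.525 µg/L·h

AUC = 931 µg/L·h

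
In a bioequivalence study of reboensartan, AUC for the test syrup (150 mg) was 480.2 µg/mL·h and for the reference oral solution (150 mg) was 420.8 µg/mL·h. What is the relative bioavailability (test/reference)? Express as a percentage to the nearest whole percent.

F_rel = (AUC_test/D_test) / (AUC_ref/D_ref)
      = (480.2/150) / (420.8/150)
      = 3.20133 / 2.80533 = 1.1412 = 114.12%

F_rel = 114%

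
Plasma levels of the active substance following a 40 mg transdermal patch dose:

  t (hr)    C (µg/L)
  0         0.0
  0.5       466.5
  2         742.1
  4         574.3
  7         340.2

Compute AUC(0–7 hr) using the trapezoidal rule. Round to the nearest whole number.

AUC = 3711 µg/L·hr

Trapezoidal AUC_0→7:
  [0→0.5]: (0.0+466.5)/2 × 0.5 = 116.625
  [0.5→2]: (466.5+742.1)/2 × 1.5 = 906.45
  [2→4]: (742.1+574.3)/2 × 2 = 1316.4
  [4→7]: (574.3+340.2)/2 × 3 = 1371.75
  Sum = 3711.225 µg/L·hr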